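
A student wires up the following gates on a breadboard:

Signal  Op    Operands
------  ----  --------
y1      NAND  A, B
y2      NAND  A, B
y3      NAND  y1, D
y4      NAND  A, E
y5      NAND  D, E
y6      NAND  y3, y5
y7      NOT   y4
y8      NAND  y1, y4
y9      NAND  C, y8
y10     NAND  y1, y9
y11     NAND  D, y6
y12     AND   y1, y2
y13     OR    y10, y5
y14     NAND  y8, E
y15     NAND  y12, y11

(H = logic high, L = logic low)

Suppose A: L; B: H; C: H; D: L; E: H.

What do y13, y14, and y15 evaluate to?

y1 = A NAND B = L NAND H = H
y2 = A NAND B = L NAND H = H
y3 = y1 NAND D = H NAND L = H
y4 = A NAND E = L NAND H = H
y5 = D NAND E = L NAND H = H
y6 = y3 NAND y5 = H NAND H = L
y8 = y1 NAND y4 = H NAND H = L
y9 = C NAND y8 = H NAND L = H
y10 = y1 NAND y9 = H NAND H = L
y11 = D NAND y6 = L NAND L = H
y12 = y1 AND y2 = H AND H = H
y13 = y10 OR y5 = L OR H = H
y14 = y8 NAND E = L NAND H = H
y15 = y12 NAND y11 = H NAND H = L

y13 = H  y14 = H  y15 = L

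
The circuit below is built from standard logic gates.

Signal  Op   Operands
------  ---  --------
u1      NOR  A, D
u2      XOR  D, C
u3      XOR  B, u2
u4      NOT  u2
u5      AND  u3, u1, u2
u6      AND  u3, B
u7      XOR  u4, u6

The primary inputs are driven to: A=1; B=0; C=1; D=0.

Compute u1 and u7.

u1 = A NOR D = 1 NOR 0 = 0
u2 = D XOR C = 0 XOR 1 = 1
u3 = B XOR u2 = 0 XOR 1 = 1
u4 = NOT u2 = NOT 1 = 0
u6 = u3 AND B = 1 AND 0 = 0
u7 = u4 XOR u6 = 0 XOR 0 = 0

u1 = 0, u7 = 0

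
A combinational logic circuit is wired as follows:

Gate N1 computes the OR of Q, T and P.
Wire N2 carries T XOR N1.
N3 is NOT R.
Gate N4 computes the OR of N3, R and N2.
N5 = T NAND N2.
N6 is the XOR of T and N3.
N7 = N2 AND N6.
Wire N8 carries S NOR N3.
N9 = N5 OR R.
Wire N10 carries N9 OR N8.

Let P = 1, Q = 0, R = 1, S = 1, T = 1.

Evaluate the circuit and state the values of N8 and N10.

N1 = Q OR T OR P = 0 OR 1 OR 1 = 1
N2 = T XOR N1 = 1 XOR 1 = 0
N3 = NOT R = NOT 1 = 0
N5 = T NAND N2 = 1 NAND 0 = 1
N8 = S NOR N3 = 1 NOR 0 = 0
N9 = N5 OR R = 1 OR 1 = 1
N10 = N9 OR N8 = 1 OR 0 = 1

N8 = 0; N10 = 1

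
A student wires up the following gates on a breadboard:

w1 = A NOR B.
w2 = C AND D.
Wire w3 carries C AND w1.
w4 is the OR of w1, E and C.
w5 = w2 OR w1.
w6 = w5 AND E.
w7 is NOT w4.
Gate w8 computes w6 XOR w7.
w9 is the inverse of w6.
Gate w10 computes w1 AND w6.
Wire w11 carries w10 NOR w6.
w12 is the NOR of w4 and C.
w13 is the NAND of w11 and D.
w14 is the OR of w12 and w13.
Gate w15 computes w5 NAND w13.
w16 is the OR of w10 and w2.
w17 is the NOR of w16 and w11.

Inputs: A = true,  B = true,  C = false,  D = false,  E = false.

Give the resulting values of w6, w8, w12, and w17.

w1 = A NOR B = true NOR true = false
w2 = C AND D = false AND false = false
w4 = w1 OR E OR C = false OR false OR false = false
w5 = w2 OR w1 = false OR false = false
w6 = w5 AND E = false AND false = false
w7 = NOT w4 = NOT false = true
w8 = w6 XOR w7 = false XOR true = true
w10 = w1 AND w6 = false AND false = false
w11 = w10 NOR w6 = false NOR false = true
w12 = w4 NOR C = false NOR false = true
w16 = w10 OR w2 = false OR false = false
w17 = w16 NOR w11 = false NOR true = false

w6 = false; w8 = true; w12 = true; w17 = false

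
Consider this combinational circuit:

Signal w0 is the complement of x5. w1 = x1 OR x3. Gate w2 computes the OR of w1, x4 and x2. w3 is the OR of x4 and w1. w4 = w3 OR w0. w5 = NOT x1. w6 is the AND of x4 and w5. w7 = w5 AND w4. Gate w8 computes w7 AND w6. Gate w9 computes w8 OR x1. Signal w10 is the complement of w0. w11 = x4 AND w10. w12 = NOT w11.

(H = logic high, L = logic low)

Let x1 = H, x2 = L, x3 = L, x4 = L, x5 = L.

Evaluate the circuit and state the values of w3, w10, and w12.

w0 = NOT x5 = NOT L = H
w1 = x1 OR x3 = H OR L = H
w3 = x4 OR w1 = L OR H = H
w10 = NOT w0 = NOT H = L
w11 = x4 AND w10 = L AND L = L
w12 = NOT w11 = NOT L = H

w3 = H, w10 = L, w12 = H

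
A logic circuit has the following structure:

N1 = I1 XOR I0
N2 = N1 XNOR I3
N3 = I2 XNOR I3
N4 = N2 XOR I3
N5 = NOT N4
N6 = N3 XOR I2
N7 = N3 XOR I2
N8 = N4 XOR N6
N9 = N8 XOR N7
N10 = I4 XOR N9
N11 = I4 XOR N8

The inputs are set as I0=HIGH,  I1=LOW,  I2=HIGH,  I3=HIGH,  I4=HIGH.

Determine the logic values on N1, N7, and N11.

N1 = HIGH; N7 = LOW; N11 = HIGH

N1 = I1 XOR I0 = LOW XOR HIGH = HIGH
N2 = N1 XNOR I3 = HIGH XNOR HIGH = HIGH
N3 = I2 XNOR I3 = HIGH XNOR HIGH = HIGH
N4 = N2 XOR I3 = HIGH XOR HIGH = LOW
N6 = N3 XOR I2 = HIGH XOR HIGH = LOW
N7 = N3 XOR I2 = HIGH XOR HIGH = LOW
N8 = N4 XOR N6 = LOW XOR LOW = LOW
N11 = I4 XOR N8 = HIGH XOR LOW = HIGH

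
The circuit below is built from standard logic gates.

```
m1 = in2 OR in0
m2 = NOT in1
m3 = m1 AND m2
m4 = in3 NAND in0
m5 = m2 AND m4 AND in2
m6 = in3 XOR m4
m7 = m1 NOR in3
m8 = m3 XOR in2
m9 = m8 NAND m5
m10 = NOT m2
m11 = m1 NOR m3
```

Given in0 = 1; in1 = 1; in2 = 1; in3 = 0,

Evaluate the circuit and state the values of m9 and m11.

m1 = in2 OR in0 = 1 OR 1 = 1
m2 = NOT in1 = NOT 1 = 0
m3 = m1 AND m2 = 1 AND 0 = 0
m4 = in3 NAND in0 = 0 NAND 1 = 1
m5 = m2 AND m4 AND in2 = 0 AND 1 AND 1 = 0
m8 = m3 XOR in2 = 0 XOR 1 = 1
m9 = m8 NAND m5 = 1 NAND 0 = 1
m11 = m1 NOR m3 = 1 NOR 0 = 0

m9 = 1, m11 = 0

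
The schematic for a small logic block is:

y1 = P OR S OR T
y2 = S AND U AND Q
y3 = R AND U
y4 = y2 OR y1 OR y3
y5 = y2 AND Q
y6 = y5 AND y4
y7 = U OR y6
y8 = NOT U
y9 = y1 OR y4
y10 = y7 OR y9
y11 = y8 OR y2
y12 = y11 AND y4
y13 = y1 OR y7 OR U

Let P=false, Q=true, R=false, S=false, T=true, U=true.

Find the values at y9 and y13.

y9 = true; y13 = true

y1 = P OR S OR T = false OR false OR true = true
y2 = S AND U AND Q = false AND true AND true = false
y3 = R AND U = false AND true = false
y4 = y2 OR y1 OR y3 = false OR true OR false = true
y5 = y2 AND Q = false AND true = false
y6 = y5 AND y4 = false AND true = false
y7 = U OR y6 = true OR false = true
y9 = y1 OR y4 = true OR true = true
y13 = y1 OR y7 OR U = true OR true OR true = true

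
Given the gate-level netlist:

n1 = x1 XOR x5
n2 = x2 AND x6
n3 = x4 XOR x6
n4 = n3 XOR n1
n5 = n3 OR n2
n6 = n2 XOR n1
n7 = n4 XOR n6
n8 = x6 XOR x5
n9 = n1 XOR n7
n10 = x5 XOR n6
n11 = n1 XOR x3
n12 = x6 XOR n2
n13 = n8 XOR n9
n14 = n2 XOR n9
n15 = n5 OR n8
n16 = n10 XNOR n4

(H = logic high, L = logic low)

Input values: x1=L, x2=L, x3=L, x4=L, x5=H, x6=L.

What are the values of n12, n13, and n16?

n1 = x1 XOR x5 = L XOR H = H
n2 = x2 AND x6 = L AND L = L
n3 = x4 XOR x6 = L XOR L = L
n4 = n3 XOR n1 = L XOR H = H
n6 = n2 XOR n1 = L XOR H = H
n7 = n4 XOR n6 = H XOR H = L
n8 = x6 XOR x5 = L XOR H = H
n9 = n1 XOR n7 = H XOR L = H
n10 = x5 XOR n6 = H XOR H = L
n12 = x6 XOR n2 = L XOR L = L
n13 = n8 XOR n9 = H XOR H = L
n16 = n10 XNOR n4 = L XNOR H = L

n12 = L; n13 = L; n16 = L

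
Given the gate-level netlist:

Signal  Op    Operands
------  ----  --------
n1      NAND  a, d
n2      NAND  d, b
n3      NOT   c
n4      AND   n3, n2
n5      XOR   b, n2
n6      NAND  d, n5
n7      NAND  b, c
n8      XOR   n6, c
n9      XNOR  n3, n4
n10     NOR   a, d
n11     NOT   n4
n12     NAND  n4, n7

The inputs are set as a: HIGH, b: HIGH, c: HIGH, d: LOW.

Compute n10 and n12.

n10 = LOW  n12 = HIGH

n2 = d NAND b = LOW NAND HIGH = HIGH
n3 = NOT c = NOT HIGH = LOW
n4 = n3 AND n2 = LOW AND HIGH = LOW
n7 = b NAND c = HIGH NAND HIGH = LOW
n10 = a NOR d = HIGH NOR LOW = LOW
n12 = n4 NAND n7 = LOW NAND LOW = HIGH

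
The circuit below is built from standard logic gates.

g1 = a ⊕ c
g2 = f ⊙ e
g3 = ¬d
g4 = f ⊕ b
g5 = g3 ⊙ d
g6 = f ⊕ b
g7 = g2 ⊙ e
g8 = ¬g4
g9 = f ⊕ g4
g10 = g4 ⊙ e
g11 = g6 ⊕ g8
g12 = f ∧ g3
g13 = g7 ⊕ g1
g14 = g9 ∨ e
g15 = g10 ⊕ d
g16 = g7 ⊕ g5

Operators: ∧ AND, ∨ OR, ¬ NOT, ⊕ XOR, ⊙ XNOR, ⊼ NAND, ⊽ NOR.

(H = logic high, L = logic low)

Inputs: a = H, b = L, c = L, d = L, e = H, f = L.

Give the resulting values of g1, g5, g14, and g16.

g1 = a XOR c = H XOR L = H
g2 = f XNOR e = L XNOR H = L
g3 = NOT d = NOT L = H
g4 = f XOR b = L XOR L = L
g5 = g3 XNOR d = H XNOR L = L
g7 = g2 XNOR e = L XNOR H = L
g9 = f XOR g4 = L XOR L = L
g14 = g9 OR e = L OR H = H
g16 = g7 XOR g5 = L XOR L = L

g1 = H, g5 = L, g14 = H, g16 = L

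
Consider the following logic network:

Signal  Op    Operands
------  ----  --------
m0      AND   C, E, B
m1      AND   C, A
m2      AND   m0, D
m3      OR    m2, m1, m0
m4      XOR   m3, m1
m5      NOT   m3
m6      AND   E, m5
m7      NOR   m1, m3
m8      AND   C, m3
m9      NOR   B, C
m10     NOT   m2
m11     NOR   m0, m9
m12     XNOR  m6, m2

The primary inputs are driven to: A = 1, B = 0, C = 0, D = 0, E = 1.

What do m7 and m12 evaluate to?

m0 = C AND E AND B = 0 AND 1 AND 0 = 0
m1 = C AND A = 0 AND 1 = 0
m2 = m0 AND D = 0 AND 0 = 0
m3 = m2 OR m1 OR m0 = 0 OR 0 OR 0 = 0
m5 = NOT m3 = NOT 0 = 1
m6 = E AND m5 = 1 AND 1 = 1
m7 = m1 NOR m3 = 0 NOR 0 = 1
m12 = m6 XNOR m2 = 1 XNOR 0 = 0

m7 = 1; m12 = 0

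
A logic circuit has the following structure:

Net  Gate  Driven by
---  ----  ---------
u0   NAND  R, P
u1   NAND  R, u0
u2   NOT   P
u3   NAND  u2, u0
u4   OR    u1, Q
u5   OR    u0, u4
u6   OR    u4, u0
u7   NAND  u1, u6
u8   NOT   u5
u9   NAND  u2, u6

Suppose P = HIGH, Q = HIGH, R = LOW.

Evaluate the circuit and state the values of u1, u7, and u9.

u0 = R NAND P = LOW NAND HIGH = HIGH
u1 = R NAND u0 = LOW NAND HIGH = HIGH
u2 = NOT P = NOT HIGH = LOW
u4 = u1 OR Q = HIGH OR HIGH = HIGH
u6 = u4 OR u0 = HIGH OR HIGH = HIGH
u7 = u1 NAND u6 = HIGH NAND HIGH = LOW
u9 = u2 NAND u6 = LOW NAND HIGH = HIGH

u1 = HIGH  u7 = LOW  u9 = HIGH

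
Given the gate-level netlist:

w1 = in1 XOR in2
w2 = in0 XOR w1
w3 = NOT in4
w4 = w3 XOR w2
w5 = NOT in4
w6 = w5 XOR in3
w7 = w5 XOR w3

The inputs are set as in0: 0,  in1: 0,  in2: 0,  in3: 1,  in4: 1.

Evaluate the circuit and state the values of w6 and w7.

w3 = NOT in4 = NOT 1 = 0
w5 = NOT in4 = NOT 1 = 0
w6 = w5 XOR in3 = 0 XOR 1 = 1
w7 = w5 XOR w3 = 0 XOR 0 = 0

w6 = 1  w7 = 0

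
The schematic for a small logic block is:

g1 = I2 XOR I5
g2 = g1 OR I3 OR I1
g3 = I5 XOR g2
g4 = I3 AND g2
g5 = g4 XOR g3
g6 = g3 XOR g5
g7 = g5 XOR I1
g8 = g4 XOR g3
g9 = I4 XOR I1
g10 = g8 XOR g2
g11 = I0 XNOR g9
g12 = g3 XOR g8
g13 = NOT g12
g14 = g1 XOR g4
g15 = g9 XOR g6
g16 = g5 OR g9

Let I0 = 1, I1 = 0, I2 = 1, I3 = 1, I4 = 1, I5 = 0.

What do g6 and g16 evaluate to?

g6 = 1; g16 = 1

g1 = I2 XOR I5 = 1 XOR 0 = 1
g2 = g1 OR I3 OR I1 = 1 OR 1 OR 0 = 1
g3 = I5 XOR g2 = 0 XOR 1 = 1
g4 = I3 AND g2 = 1 AND 1 = 1
g5 = g4 XOR g3 = 1 XOR 1 = 0
g6 = g3 XOR g5 = 1 XOR 0 = 1
g9 = I4 XOR I1 = 1 XOR 0 = 1
g16 = g5 OR g9 = 0 OR 1 = 1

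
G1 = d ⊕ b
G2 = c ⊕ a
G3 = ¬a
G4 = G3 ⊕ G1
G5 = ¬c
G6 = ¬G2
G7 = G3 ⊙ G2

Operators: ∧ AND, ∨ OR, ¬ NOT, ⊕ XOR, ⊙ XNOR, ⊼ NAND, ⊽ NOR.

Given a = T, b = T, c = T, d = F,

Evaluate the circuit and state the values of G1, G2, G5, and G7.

G1 = T; G2 = F; G5 = F; G7 = T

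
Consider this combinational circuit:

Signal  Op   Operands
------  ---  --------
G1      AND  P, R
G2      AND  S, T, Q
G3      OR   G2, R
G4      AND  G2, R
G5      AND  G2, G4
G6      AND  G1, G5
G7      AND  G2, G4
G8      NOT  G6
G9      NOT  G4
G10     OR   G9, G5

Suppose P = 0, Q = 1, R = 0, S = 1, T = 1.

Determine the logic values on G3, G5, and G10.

G2 = S AND T AND Q = 1 AND 1 AND 1 = 1
G3 = G2 OR R = 1 OR 0 = 1
G4 = G2 AND R = 1 AND 0 = 0
G5 = G2 AND G4 = 1 AND 0 = 0
G9 = NOT G4 = NOT 0 = 1
G10 = G9 OR G5 = 1 OR 0 = 1

G3 = 1  G5 = 0  G10 = 1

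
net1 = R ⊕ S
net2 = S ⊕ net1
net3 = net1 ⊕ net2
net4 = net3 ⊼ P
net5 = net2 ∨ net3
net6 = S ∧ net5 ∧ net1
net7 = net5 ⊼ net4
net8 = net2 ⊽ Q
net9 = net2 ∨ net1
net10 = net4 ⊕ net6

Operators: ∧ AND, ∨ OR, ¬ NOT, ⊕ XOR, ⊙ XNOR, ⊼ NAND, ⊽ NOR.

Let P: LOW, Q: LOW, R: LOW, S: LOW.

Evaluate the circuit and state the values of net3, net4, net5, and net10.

net1 = R XOR S = LOW XOR LOW = LOW
net2 = S XOR net1 = LOW XOR LOW = LOW
net3 = net1 XOR net2 = LOW XOR LOW = LOW
net4 = net3 NAND P = LOW NAND LOW = HIGH
net5 = net2 OR net3 = LOW OR LOW = LOW
net6 = S AND net5 AND net1 = LOW AND LOW AND LOW = LOW
net10 = net4 XOR net6 = HIGH XOR LOW = HIGH

net3 = LOW; net4 = HIGH; net5 = LOW; net10 = HIGH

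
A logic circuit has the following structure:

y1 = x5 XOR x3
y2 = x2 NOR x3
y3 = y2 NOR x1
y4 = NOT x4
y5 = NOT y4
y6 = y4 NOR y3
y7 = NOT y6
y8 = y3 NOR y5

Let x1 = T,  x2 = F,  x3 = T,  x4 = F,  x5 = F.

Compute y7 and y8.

y2 = x2 NOR x3 = F NOR T = F
y3 = y2 NOR x1 = F NOR T = F
y4 = NOT x4 = NOT F = T
y5 = NOT y4 = NOT T = F
y6 = y4 NOR y3 = T NOR F = F
y7 = NOT y6 = NOT F = T
y8 = y3 NOR y5 = F NOR F = T

y7 = T, y8 = T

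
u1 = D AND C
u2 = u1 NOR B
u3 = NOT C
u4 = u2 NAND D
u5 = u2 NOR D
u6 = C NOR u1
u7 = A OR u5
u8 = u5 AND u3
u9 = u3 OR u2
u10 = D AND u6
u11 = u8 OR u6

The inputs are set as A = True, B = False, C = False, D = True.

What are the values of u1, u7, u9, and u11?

u1 = D AND C = True AND False = False
u2 = u1 NOR B = False NOR False = True
u3 = NOT C = NOT False = True
u5 = u2 NOR D = True NOR True = False
u6 = C NOR u1 = False NOR False = True
u7 = A OR u5 = True OR False = True
u8 = u5 AND u3 = False AND True = False
u9 = u3 OR u2 = True OR True = True
u11 = u8 OR u6 = False OR True = True

u1 = False, u7 = True, u9 = True, u11 = True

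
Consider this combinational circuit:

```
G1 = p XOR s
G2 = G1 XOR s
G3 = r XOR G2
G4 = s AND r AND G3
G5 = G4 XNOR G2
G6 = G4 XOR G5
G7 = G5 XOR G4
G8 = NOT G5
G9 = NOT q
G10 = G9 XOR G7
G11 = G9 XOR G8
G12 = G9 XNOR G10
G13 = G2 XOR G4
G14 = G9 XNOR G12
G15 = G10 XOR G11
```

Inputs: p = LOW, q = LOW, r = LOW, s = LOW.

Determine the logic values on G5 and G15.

G5 = HIGH, G15 = HIGH

G1 = p XOR s = LOW XOR LOW = LOW
G2 = G1 XOR s = LOW XOR LOW = LOW
G3 = r XOR G2 = LOW XOR LOW = LOW
G4 = s AND r AND G3 = LOW AND LOW AND LOW = LOW
G5 = G4 XNOR G2 = LOW XNOR LOW = HIGH
G7 = G5 XOR G4 = HIGH XOR LOW = HIGH
G8 = NOT G5 = NOT HIGH = LOW
G9 = NOT q = NOT LOW = HIGH
G10 = G9 XOR G7 = HIGH XOR HIGH = LOW
G11 = G9 XOR G8 = HIGH XOR LOW = HIGH
G15 = G10 XOR G11 = LOW XOR HIGH = HIGH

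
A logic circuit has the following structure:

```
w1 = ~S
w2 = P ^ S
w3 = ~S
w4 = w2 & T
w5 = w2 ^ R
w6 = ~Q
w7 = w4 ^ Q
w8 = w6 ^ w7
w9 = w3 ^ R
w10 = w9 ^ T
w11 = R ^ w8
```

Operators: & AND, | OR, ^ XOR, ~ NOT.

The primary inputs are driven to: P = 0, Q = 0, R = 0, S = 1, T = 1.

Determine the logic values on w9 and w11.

w9 = 0; w11 = 0

w2 = P XOR S = 0 XOR 1 = 1
w3 = NOT S = NOT 1 = 0
w4 = w2 AND T = 1 AND 1 = 1
w6 = NOT Q = NOT 0 = 1
w7 = w4 XOR Q = 1 XOR 0 = 1
w8 = w6 XOR w7 = 1 XOR 1 = 0
w9 = w3 XOR R = 0 XOR 0 = 0
w11 = R XOR w8 = 0 XOR 0 = 0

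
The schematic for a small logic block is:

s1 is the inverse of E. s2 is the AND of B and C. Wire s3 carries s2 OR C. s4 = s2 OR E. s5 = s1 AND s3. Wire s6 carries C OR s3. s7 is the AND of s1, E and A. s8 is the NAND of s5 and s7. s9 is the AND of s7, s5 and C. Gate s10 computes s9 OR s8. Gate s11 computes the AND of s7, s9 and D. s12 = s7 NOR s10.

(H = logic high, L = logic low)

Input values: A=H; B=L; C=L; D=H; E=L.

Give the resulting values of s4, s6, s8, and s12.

s4 = L, s6 = L, s8 = H, s12 = L

s1 = NOT E = NOT L = H
s2 = B AND C = L AND L = L
s3 = s2 OR C = L OR L = L
s4 = s2 OR E = L OR L = L
s5 = s1 AND s3 = H AND L = L
s6 = C OR s3 = L OR L = L
s7 = s1 AND E AND A = H AND L AND H = L
s8 = s5 NAND s7 = L NAND L = H
s9 = s7 AND s5 AND C = L AND L AND L = L
s10 = s9 OR s8 = L OR H = H
s12 = s7 NOR s10 = L NOR H = L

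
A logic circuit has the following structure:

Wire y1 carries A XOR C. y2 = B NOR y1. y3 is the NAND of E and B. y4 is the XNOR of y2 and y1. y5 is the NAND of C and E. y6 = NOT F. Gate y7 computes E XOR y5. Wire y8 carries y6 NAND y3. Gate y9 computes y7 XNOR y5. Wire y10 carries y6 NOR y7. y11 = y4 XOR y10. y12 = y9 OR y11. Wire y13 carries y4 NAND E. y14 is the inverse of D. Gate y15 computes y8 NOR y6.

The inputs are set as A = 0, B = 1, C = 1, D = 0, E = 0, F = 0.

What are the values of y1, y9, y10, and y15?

y1 = 1; y9 = 1; y10 = 0; y15 = 0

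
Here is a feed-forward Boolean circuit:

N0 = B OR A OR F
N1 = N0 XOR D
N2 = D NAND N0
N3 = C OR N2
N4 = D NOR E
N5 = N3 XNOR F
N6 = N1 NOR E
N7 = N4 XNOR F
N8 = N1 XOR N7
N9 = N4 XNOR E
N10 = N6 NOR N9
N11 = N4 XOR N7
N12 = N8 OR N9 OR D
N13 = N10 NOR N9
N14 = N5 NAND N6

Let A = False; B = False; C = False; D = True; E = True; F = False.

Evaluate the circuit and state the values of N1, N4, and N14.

N0 = B OR A OR F = False OR False OR False = False
N1 = N0 XOR D = False XOR True = True
N2 = D NAND N0 = True NAND False = True
N3 = C OR N2 = False OR True = True
N4 = D NOR E = True NOR True = False
N5 = N3 XNOR F = True XNOR False = False
N6 = N1 NOR E = True NOR True = False
N14 = N5 NAND N6 = False NAND False = True

N1 = True, N4 = False, N14 = True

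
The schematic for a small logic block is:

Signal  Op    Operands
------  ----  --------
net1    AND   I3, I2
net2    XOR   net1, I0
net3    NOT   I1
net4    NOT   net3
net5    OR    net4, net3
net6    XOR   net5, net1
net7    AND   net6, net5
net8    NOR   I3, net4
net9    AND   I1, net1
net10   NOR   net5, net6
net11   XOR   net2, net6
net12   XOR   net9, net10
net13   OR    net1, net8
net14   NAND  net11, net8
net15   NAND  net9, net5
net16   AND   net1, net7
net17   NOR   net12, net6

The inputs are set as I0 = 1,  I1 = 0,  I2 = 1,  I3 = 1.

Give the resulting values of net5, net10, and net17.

net5 = 1  net10 = 0  net17 = 1

net1 = I3 AND I2 = 1 AND 1 = 1
net3 = NOT I1 = NOT 0 = 1
net4 = NOT net3 = NOT 1 = 0
net5 = net4 OR net3 = 0 OR 1 = 1
net6 = net5 XOR net1 = 1 XOR 1 = 0
net9 = I1 AND net1 = 0 AND 1 = 0
net10 = net5 NOR net6 = 1 NOR 0 = 0
net12 = net9 XOR net10 = 0 XOR 0 = 0
net17 = net12 NOR net6 = 0 NOR 0 = 1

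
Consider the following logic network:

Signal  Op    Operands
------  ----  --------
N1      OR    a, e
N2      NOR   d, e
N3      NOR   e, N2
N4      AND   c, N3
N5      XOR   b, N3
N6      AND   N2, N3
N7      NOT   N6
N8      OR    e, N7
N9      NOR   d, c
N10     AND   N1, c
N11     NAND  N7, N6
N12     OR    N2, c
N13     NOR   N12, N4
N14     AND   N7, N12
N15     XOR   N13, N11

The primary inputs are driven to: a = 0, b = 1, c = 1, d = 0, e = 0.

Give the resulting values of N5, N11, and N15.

N2 = d NOR e = 0 NOR 0 = 1
N3 = e NOR N2 = 0 NOR 1 = 0
N4 = c AND N3 = 1 AND 0 = 0
N5 = b XOR N3 = 1 XOR 0 = 1
N6 = N2 AND N3 = 1 AND 0 = 0
N7 = NOT N6 = NOT 0 = 1
N11 = N7 NAND N6 = 1 NAND 0 = 1
N12 = N2 OR c = 1 OR 1 = 1
N13 = N12 NOR N4 = 1 NOR 0 = 0
N15 = N13 XOR N11 = 0 XOR 1 = 1

N5 = 1; N11 = 1; N15 = 1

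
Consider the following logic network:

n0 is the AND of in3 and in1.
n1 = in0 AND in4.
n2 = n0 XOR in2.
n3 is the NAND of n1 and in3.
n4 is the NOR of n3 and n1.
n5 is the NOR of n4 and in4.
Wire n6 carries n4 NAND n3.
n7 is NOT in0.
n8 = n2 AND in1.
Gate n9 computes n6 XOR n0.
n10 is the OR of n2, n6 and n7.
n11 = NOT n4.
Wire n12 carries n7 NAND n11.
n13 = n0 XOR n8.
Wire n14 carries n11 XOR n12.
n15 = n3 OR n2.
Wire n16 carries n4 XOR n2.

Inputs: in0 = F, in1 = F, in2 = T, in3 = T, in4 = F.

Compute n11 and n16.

n11 = T, n16 = T

n0 = in3 AND in1 = T AND F = F
n1 = in0 AND in4 = F AND F = F
n2 = n0 XOR in2 = F XOR T = T
n3 = n1 NAND in3 = F NAND T = T
n4 = n3 NOR n1 = T NOR F = F
n11 = NOT n4 = NOT F = T
n16 = n4 XOR n2 = F XOR T = T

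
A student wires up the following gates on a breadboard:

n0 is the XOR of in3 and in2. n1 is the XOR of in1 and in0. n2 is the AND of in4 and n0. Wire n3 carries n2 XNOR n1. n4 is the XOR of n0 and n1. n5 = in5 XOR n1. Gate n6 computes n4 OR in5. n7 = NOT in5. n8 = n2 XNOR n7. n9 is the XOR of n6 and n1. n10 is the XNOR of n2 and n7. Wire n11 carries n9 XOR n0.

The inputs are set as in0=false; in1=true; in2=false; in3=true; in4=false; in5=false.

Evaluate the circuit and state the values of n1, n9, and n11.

n1 = true, n9 = true, n11 = false

n0 = in3 XOR in2 = true XOR false = true
n1 = in1 XOR in0 = true XOR false = true
n4 = n0 XOR n1 = true XOR true = false
n6 = n4 OR in5 = false OR false = false
n9 = n6 XOR n1 = false XOR true = true
n11 = n9 XOR n0 = true XOR true = false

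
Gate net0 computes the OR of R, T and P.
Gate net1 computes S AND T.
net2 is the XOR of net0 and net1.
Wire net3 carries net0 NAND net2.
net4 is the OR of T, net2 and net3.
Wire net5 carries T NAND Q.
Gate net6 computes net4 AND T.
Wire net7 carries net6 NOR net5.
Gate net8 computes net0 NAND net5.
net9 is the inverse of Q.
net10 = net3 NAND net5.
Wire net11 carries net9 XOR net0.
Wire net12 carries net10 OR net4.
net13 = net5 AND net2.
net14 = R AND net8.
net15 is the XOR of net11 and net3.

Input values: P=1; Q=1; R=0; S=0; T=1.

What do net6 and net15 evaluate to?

net0 = R OR T OR P = 0 OR 1 OR 1 = 1
net1 = S AND T = 0 AND 1 = 0
net2 = net0 XOR net1 = 1 XOR 0 = 1
net3 = net0 NAND net2 = 1 NAND 1 = 0
net4 = T OR net2 OR net3 = 1 OR 1 OR 0 = 1
net6 = net4 AND T = 1 AND 1 = 1
net9 = NOT Q = NOT 1 = 0
net11 = net9 XOR net0 = 0 XOR 1 = 1
net15 = net11 XOR net3 = 1 XOR 0 = 1

net6 = 1; net15 = 1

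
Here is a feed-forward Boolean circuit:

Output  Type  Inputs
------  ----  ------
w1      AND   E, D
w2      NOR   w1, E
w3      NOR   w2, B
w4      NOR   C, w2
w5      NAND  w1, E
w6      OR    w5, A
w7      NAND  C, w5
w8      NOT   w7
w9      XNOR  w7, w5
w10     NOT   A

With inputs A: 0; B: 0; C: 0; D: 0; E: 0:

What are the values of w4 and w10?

w4 = 0  w10 = 1

w1 = E AND D = 0 AND 0 = 0
w2 = w1 NOR E = 0 NOR 0 = 1
w4 = C NOR w2 = 0 NOR 1 = 0
w10 = NOT A = NOT 0 = 1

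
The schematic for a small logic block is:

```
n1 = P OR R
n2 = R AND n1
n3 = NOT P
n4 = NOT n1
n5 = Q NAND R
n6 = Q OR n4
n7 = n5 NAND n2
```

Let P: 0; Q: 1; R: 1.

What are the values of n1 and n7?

n1 = 1  n7 = 1

n1 = P OR R = 0 OR 1 = 1
n2 = R AND n1 = 1 AND 1 = 1
n5 = Q NAND R = 1 NAND 1 = 0
n7 = n5 NAND n2 = 0 NAND 1 = 1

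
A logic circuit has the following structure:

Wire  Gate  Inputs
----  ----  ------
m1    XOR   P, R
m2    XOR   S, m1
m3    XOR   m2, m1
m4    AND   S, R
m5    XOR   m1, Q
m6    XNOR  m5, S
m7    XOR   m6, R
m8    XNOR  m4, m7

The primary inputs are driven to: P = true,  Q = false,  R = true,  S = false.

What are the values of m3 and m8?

m3 = false; m8 = true

m1 = P XOR R = true XOR true = false
m2 = S XOR m1 = false XOR false = false
m3 = m2 XOR m1 = false XOR false = false
m4 = S AND R = false AND true = false
m5 = m1 XOR Q = false XOR false = false
m6 = m5 XNOR S = false XNOR false = true
m7 = m6 XOR R = true XOR true = false
m8 = m4 XNOR m7 = false XNOR false = true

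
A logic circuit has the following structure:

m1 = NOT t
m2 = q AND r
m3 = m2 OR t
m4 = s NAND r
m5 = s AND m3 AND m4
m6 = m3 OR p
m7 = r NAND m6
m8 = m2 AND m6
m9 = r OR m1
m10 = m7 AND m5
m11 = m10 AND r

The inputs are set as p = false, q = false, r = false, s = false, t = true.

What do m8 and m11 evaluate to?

m8 = false  m11 = false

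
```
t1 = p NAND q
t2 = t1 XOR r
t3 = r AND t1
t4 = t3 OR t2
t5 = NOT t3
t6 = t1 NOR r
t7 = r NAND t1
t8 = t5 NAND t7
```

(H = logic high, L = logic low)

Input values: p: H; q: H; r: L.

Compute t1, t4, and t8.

t1 = L  t4 = L  t8 = L

t1 = p NAND q = H NAND H = L
t2 = t1 XOR r = L XOR L = L
t3 = r AND t1 = L AND L = L
t4 = t3 OR t2 = L OR L = L
t5 = NOT t3 = NOT L = H
t7 = r NAND t1 = L NAND L = H
t8 = t5 NAND t7 = H NAND H = L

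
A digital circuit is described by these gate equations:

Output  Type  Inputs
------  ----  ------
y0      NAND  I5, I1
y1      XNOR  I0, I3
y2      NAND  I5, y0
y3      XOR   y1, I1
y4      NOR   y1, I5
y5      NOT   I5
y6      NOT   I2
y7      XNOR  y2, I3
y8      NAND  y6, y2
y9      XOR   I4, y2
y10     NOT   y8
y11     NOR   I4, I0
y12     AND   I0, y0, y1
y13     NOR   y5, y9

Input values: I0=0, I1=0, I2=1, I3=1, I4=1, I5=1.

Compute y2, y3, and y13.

y0 = I5 NAND I1 = 1 NAND 0 = 1
y1 = I0 XNOR I3 = 0 XNOR 1 = 0
y2 = I5 NAND y0 = 1 NAND 1 = 0
y3 = y1 XOR I1 = 0 XOR 0 = 0
y5 = NOT I5 = NOT 1 = 0
y9 = I4 XOR y2 = 1 XOR 0 = 1
y13 = y5 NOR y9 = 0 NOR 1 = 0

y2 = 0; y3 = 0; y13 = 0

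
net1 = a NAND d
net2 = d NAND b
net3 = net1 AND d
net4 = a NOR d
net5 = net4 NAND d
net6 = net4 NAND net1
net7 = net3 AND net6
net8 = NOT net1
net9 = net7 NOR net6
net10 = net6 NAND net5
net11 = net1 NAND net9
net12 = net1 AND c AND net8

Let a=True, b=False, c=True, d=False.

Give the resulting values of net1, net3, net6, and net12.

net1 = True; net3 = False; net6 = True; net12 = False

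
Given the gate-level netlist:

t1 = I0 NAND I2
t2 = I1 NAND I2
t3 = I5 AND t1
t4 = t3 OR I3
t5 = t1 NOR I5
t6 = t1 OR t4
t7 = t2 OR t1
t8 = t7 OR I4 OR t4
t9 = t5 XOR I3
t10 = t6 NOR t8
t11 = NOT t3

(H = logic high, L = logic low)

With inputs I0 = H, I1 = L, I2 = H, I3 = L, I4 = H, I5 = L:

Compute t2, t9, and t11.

t1 = I0 NAND I2 = H NAND H = L
t2 = I1 NAND I2 = L NAND H = H
t3 = I5 AND t1 = L AND L = L
t5 = t1 NOR I5 = L NOR L = H
t9 = t5 XOR I3 = H XOR L = H
t11 = NOT t3 = NOT L = H

t2 = H, t9 = H, t11 = H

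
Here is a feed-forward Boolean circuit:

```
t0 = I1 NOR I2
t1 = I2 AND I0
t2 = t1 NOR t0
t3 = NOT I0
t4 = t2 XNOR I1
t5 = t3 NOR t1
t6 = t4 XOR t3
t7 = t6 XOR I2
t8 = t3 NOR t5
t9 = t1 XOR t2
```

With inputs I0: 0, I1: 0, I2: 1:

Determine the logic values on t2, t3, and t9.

t0 = I1 NOR I2 = 0 NOR 1 = 0
t1 = I2 AND I0 = 1 AND 0 = 0
t2 = t1 NOR t0 = 0 NOR 0 = 1
t3 = NOT I0 = NOT 0 = 1
t9 = t1 XOR t2 = 0 XOR 1 = 1

t2 = 1, t3 = 1, t9 = 1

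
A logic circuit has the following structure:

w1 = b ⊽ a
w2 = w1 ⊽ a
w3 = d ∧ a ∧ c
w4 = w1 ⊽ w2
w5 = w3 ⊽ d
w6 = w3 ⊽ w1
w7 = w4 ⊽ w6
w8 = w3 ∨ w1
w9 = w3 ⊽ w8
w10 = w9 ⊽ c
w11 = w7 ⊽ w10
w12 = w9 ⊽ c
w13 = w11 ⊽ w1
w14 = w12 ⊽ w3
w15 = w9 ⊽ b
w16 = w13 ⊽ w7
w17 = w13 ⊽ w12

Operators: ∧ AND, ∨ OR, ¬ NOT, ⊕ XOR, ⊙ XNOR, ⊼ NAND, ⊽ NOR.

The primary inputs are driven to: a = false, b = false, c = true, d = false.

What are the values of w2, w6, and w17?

w2 = false, w6 = false, w17 = true

w1 = b NOR a = false NOR false = true
w2 = w1 NOR a = true NOR false = false
w3 = d AND a AND c = false AND false AND true = false
w4 = w1 NOR w2 = true NOR false = false
w6 = w3 NOR w1 = false NOR true = false
w7 = w4 NOR w6 = false NOR false = true
w8 = w3 OR w1 = false OR true = true
w9 = w3 NOR w8 = false NOR true = false
w10 = w9 NOR c = false NOR true = false
w11 = w7 NOR w10 = true NOR false = false
w12 = w9 NOR c = false NOR true = false
w13 = w11 NOR w1 = false NOR true = false
w17 = w13 NOR w12 = false NOR false = true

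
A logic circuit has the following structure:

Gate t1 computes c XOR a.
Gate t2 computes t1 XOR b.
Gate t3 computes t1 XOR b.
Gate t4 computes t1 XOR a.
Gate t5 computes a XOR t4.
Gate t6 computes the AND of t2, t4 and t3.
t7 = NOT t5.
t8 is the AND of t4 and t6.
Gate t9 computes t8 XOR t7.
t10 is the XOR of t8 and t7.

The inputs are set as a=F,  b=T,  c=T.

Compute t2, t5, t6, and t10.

t2 = F; t5 = T; t6 = F; t10 = F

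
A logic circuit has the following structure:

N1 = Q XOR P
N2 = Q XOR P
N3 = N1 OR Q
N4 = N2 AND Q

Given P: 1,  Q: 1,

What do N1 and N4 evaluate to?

N1 = 0; N4 = 0

N1 = Q XOR P = 1 XOR 1 = 0
N2 = Q XOR P = 1 XOR 1 = 0
N4 = N2 AND Q = 0 AND 1 = 0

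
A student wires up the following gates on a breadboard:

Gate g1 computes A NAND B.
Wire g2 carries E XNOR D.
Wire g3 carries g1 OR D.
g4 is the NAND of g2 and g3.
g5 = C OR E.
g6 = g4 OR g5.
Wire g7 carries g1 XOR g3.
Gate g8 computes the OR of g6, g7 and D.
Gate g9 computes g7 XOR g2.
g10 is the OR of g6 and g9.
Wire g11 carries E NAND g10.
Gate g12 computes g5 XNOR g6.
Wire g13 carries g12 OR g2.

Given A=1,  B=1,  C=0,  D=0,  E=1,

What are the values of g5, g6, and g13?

g1 = A NAND B = 1 NAND 1 = 0
g2 = E XNOR D = 1 XNOR 0 = 0
g3 = g1 OR D = 0 OR 0 = 0
g4 = g2 NAND g3 = 0 NAND 0 = 1
g5 = C OR E = 0 OR 1 = 1
g6 = g4 OR g5 = 1 OR 1 = 1
g12 = g5 XNOR g6 = 1 XNOR 1 = 1
g13 = g12 OR g2 = 1 OR 0 = 1

g5 = 1  g6 = 1  g13 = 1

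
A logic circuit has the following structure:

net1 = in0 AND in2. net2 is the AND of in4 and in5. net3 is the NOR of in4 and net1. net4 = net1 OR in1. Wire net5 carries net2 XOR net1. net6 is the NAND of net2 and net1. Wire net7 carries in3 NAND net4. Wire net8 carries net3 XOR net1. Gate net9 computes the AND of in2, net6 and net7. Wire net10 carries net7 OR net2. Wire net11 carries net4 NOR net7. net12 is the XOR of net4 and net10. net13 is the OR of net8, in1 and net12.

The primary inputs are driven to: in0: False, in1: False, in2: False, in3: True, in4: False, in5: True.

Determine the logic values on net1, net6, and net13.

net1 = in0 AND in2 = False AND False = False
net2 = in4 AND in5 = False AND True = False
net3 = in4 NOR net1 = False NOR False = True
net4 = net1 OR in1 = False OR False = False
net6 = net2 NAND net1 = False NAND False = True
net7 = in3 NAND net4 = True NAND False = True
net8 = net3 XOR net1 = True XOR False = True
net10 = net7 OR net2 = True OR False = True
net12 = net4 XOR net10 = False XOR True = True
net13 = net8 OR in1 OR net12 = True OR False OR True = True

net1 = False, net6 = True, net13 = True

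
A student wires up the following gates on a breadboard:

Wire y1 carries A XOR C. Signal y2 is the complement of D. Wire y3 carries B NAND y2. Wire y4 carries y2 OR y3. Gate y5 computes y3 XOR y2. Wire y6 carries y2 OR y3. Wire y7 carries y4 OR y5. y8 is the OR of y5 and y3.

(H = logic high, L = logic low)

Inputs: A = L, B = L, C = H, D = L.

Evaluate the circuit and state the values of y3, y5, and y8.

y2 = NOT D = NOT L = H
y3 = B NAND y2 = L NAND H = H
y5 = y3 XOR y2 = H XOR H = L
y8 = y5 OR y3 = L OR H = H

y3 = H, y5 = L, y8 = H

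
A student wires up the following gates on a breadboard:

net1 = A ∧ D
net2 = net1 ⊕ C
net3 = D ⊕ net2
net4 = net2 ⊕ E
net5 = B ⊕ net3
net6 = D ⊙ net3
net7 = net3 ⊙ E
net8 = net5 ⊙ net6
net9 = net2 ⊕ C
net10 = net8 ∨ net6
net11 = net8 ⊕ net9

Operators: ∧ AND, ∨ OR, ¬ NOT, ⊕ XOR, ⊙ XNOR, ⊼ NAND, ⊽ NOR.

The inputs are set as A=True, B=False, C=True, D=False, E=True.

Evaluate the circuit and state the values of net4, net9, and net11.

net1 = A AND D = True AND False = False
net2 = net1 XOR C = False XOR True = True
net3 = D XOR net2 = False XOR True = True
net4 = net2 XOR E = True XOR True = False
net5 = B XOR net3 = False XOR True = True
net6 = D XNOR net3 = False XNOR True = False
net8 = net5 XNOR net6 = True XNOR False = False
net9 = net2 XOR C = True XOR True = False
net11 = net8 XOR net9 = False XOR False = False

net4 = False  net9 = False  net11 = False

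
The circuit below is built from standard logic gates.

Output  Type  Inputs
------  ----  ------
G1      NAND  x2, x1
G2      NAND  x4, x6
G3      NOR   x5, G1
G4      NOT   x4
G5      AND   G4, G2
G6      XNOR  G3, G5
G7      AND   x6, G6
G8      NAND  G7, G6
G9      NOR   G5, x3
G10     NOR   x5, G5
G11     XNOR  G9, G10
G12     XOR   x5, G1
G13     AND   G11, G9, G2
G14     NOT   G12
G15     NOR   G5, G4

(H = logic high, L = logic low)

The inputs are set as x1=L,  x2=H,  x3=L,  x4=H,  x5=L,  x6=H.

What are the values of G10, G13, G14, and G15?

G1 = x2 NAND x1 = H NAND L = H
G2 = x4 NAND x6 = H NAND H = L
G4 = NOT x4 = NOT H = L
G5 = G4 AND G2 = L AND L = L
G9 = G5 NOR x3 = L NOR L = H
G10 = x5 NOR G5 = L NOR L = H
G11 = G9 XNOR G10 = H XNOR H = H
G12 = x5 XOR G1 = L XOR H = H
G13 = G11 AND G9 AND G2 = H AND H AND L = L
G14 = NOT G12 = NOT H = L
G15 = G5 NOR G4 = L NOR L = H

G10 = H  G13 = L  G14 = L  G15 = H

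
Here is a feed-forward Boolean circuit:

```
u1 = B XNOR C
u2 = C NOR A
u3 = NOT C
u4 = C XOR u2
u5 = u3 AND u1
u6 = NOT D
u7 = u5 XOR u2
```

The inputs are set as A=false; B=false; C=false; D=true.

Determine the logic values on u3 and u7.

u1 = B XNOR C = false XNOR false = true
u2 = C NOR A = false NOR false = true
u3 = NOT C = NOT false = true
u5 = u3 AND u1 = true AND true = true
u7 = u5 XOR u2 = true XOR true = false

u3 = true, u7 = false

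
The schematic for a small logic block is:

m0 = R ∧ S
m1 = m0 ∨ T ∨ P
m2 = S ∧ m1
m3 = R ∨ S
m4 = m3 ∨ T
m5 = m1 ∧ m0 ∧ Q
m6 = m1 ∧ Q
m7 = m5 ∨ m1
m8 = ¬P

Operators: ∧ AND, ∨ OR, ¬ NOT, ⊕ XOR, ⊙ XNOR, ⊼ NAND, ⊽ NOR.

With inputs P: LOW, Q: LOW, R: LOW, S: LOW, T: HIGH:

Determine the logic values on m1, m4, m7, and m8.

m0 = R AND S = LOW AND LOW = LOW
m1 = m0 OR T OR P = LOW OR HIGH OR LOW = HIGH
m3 = R OR S = LOW OR LOW = LOW
m4 = m3 OR T = LOW OR HIGH = HIGH
m5 = m1 AND m0 AND Q = HIGH AND LOW AND LOW = LOW
m7 = m5 OR m1 = LOW OR HIGH = HIGH
m8 = NOT P = NOT LOW = HIGH

m1 = HIGH  m4 = HIGH  m7 = HIGH  m8 = HIGH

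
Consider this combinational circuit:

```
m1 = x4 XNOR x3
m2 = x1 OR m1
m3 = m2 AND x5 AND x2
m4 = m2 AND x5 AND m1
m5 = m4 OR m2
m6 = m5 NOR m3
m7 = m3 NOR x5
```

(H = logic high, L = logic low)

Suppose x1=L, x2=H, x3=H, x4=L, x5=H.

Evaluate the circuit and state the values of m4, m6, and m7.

m4 = L  m6 = H  m7 = L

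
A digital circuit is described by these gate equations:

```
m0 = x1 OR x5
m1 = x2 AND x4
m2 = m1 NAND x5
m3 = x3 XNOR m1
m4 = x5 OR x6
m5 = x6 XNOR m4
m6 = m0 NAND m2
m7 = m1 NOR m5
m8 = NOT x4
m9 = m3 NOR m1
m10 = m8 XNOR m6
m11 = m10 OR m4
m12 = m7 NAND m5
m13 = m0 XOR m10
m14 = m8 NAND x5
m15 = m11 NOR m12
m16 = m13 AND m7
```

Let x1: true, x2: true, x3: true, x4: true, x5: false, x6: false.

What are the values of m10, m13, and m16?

m0 = x1 OR x5 = true OR false = true
m1 = x2 AND x4 = true AND true = true
m2 = m1 NAND x5 = true NAND false = true
m4 = x5 OR x6 = false OR false = false
m5 = x6 XNOR m4 = false XNOR false = true
m6 = m0 NAND m2 = true NAND true = false
m7 = m1 NOR m5 = true NOR true = false
m8 = NOT x4 = NOT true = false
m10 = m8 XNOR m6 = false XNOR false = true
m13 = m0 XOR m10 = true XOR true = false
m16 = m13 AND m7 = false AND false = false

m10 = true  m13 = false  m16 = false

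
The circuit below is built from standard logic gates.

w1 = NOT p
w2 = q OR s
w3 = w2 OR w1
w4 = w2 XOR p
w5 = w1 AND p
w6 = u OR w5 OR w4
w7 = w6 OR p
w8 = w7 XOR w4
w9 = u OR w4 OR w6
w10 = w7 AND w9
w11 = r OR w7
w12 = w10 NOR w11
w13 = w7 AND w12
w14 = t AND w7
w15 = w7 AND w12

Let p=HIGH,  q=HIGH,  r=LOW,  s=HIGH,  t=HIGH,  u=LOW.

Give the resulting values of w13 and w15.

w1 = NOT p = NOT HIGH = LOW
w2 = q OR s = HIGH OR HIGH = HIGH
w4 = w2 XOR p = HIGH XOR HIGH = LOW
w5 = w1 AND p = LOW AND HIGH = LOW
w6 = u OR w5 OR w4 = LOW OR LOW OR LOW = LOW
w7 = w6 OR p = LOW OR HIGH = HIGH
w9 = u OR w4 OR w6 = LOW OR LOW OR LOW = LOW
w10 = w7 AND w9 = HIGH AND LOW = LOW
w11 = r OR w7 = LOW OR HIGH = HIGH
w12 = w10 NOR w11 = LOW NOR HIGH = LOW
w13 = w7 AND w12 = HIGH AND LOW = LOW
w15 = w7 AND w12 = HIGH AND LOW = LOW

w13 = LOW; w15 = LOW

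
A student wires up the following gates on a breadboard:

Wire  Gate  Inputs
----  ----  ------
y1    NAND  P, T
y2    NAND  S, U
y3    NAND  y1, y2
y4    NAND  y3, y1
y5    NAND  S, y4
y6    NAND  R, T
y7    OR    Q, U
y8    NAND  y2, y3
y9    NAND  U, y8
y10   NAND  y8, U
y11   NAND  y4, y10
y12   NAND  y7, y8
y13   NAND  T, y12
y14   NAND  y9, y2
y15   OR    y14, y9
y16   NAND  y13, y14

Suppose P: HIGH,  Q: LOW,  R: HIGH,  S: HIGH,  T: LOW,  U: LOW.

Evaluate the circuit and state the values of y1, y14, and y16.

y1 = HIGH, y14 = LOW, y16 = HIGH

y1 = P NAND T = HIGH NAND LOW = HIGH
y2 = S NAND U = HIGH NAND LOW = HIGH
y3 = y1 NAND y2 = HIGH NAND HIGH = LOW
y7 = Q OR U = LOW OR LOW = LOW
y8 = y2 NAND y3 = HIGH NAND LOW = HIGH
y9 = U NAND y8 = LOW NAND HIGH = HIGH
y12 = y7 NAND y8 = LOW NAND HIGH = HIGH
y13 = T NAND y12 = LOW NAND HIGH = HIGH
y14 = y9 NAND y2 = HIGH NAND HIGH = LOW
y16 = y13 NAND y14 = HIGH NAND LOW = HIGH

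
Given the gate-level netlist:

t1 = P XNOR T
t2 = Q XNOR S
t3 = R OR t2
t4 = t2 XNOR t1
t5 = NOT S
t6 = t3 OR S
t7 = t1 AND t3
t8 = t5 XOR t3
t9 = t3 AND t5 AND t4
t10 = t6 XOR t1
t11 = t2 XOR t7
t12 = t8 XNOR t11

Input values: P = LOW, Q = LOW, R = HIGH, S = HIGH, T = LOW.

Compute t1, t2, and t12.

t1 = HIGH; t2 = LOW; t12 = HIGH

t1 = P XNOR T = LOW XNOR LOW = HIGH
t2 = Q XNOR S = LOW XNOR HIGH = LOW
t3 = R OR t2 = HIGH OR LOW = HIGH
t5 = NOT S = NOT HIGH = LOW
t7 = t1 AND t3 = HIGH AND HIGH = HIGH
t8 = t5 XOR t3 = LOW XOR HIGH = HIGH
t11 = t2 XOR t7 = LOW XOR HIGH = HIGH
t12 = t8 XNOR t11 = HIGH XNOR HIGH = HIGH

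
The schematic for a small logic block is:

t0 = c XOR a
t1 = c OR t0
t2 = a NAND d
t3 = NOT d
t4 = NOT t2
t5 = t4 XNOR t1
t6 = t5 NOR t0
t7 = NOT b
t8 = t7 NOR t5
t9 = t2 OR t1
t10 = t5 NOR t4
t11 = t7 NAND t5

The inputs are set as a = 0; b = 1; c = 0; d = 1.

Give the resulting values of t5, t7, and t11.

t5 = 1  t7 = 0  t11 = 1

t0 = c XOR a = 0 XOR 0 = 0
t1 = c OR t0 = 0 OR 0 = 0
t2 = a NAND d = 0 NAND 1 = 1
t4 = NOT t2 = NOT 1 = 0
t5 = t4 XNOR t1 = 0 XNOR 0 = 1
t7 = NOT b = NOT 1 = 0
t11 = t7 NAND t5 = 0 NAND 1 = 1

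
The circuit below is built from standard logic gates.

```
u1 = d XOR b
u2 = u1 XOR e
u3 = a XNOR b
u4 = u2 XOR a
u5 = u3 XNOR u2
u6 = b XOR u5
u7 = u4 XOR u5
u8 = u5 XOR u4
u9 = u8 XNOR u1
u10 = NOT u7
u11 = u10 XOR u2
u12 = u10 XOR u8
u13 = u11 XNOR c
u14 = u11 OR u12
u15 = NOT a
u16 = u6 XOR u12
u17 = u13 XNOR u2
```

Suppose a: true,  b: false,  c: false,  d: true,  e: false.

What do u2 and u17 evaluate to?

u1 = d XOR b = true XOR false = true
u2 = u1 XOR e = true XOR false = true
u3 = a XNOR b = true XNOR false = false
u4 = u2 XOR a = true XOR true = false
u5 = u3 XNOR u2 = false XNOR true = false
u7 = u4 XOR u5 = false XOR false = false
u10 = NOT u7 = NOT false = true
u11 = u10 XOR u2 = true XOR true = false
u13 = u11 XNOR c = false XNOR false = true
u17 = u13 XNOR u2 = true XNOR true = true

u2 = true, u17 = true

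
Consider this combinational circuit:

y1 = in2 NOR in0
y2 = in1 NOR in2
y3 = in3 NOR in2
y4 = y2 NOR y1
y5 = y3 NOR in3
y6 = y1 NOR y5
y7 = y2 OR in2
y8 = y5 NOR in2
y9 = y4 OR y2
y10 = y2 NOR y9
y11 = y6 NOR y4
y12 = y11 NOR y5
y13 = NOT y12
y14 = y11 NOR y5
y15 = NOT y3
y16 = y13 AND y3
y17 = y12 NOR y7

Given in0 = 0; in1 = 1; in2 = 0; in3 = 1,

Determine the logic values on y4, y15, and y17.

y4 = 0  y15 = 1  y17 = 1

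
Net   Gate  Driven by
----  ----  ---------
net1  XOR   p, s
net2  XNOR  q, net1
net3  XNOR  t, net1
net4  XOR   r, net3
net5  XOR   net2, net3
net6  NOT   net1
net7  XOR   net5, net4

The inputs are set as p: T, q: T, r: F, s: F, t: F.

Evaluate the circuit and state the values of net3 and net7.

net3 = F  net7 = T

net1 = p XOR s = T XOR F = T
net2 = q XNOR net1 = T XNOR T = T
net3 = t XNOR net1 = F XNOR T = F
net4 = r XOR net3 = F XOR F = F
net5 = net2 XOR net3 = T XOR F = T
net7 = net5 XOR net4 = T XOR F = T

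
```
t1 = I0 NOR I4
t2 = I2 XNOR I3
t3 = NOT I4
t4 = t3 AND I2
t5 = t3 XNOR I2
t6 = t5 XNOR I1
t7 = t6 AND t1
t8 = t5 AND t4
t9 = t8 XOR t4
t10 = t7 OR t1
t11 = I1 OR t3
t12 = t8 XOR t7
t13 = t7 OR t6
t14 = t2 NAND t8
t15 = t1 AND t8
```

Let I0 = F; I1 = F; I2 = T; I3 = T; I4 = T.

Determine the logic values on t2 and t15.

t1 = I0 NOR I4 = F NOR T = F
t2 = I2 XNOR I3 = T XNOR T = T
t3 = NOT I4 = NOT T = F
t4 = t3 AND I2 = F AND T = F
t5 = t3 XNOR I2 = F XNOR T = F
t8 = t5 AND t4 = F AND F = F
t15 = t1 AND t8 = F AND F = F

t2 = T, t15 = F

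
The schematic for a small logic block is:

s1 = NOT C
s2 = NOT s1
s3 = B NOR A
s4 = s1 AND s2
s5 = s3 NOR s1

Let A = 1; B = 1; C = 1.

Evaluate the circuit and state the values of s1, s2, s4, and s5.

s1 = 0, s2 = 1, s4 = 0, s5 = 1

s1 = NOT C = NOT 1 = 0
s2 = NOT s1 = NOT 0 = 1
s3 = B NOR A = 1 NOR 1 = 0
s4 = s1 AND s2 = 0 AND 1 = 0
s5 = s3 NOR s1 = 0 NOR 0 = 1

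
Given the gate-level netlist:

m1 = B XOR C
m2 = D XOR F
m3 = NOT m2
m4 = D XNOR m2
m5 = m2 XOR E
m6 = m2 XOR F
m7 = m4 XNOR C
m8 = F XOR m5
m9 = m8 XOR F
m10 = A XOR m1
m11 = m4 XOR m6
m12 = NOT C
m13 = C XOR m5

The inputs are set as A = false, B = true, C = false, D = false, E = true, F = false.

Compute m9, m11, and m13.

m9 = true  m11 = true  m13 = true

m2 = D XOR F = false XOR false = false
m4 = D XNOR m2 = false XNOR false = true
m5 = m2 XOR E = false XOR true = true
m6 = m2 XOR F = false XOR false = false
m8 = F XOR m5 = false XOR true = true
m9 = m8 XOR F = true XOR false = true
m11 = m4 XOR m6 = true XOR false = true
m13 = C XOR m5 = false XOR true = true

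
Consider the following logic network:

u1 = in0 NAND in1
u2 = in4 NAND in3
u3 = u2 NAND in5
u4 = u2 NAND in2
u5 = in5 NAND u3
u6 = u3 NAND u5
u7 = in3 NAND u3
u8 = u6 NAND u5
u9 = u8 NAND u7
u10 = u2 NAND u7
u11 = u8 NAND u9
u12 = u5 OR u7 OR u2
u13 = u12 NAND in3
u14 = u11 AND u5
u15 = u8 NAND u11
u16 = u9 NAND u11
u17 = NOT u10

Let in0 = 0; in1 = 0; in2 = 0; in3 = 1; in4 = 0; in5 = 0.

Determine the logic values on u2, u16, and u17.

u2 = 1  u16 = 1  u17 = 0

u2 = in4 NAND in3 = 0 NAND 1 = 1
u3 = u2 NAND in5 = 1 NAND 0 = 1
u5 = in5 NAND u3 = 0 NAND 1 = 1
u6 = u3 NAND u5 = 1 NAND 1 = 0
u7 = in3 NAND u3 = 1 NAND 1 = 0
u8 = u6 NAND u5 = 0 NAND 1 = 1
u9 = u8 NAND u7 = 1 NAND 0 = 1
u10 = u2 NAND u7 = 1 NAND 0 = 1
u11 = u8 NAND u9 = 1 NAND 1 = 0
u16 = u9 NAND u11 = 1 NAND 0 = 1
u17 = NOT u10 = NOT 1 = 0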